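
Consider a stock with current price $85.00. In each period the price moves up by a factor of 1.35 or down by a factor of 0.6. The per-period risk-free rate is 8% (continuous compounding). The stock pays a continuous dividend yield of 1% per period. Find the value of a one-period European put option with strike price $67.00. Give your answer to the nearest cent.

Per-period risk-free factor R = e^0.08 = 1.0833; dividend-adjusted growth = e^(0.08−0.01) = 1.0725.
Risk-neutral probability p = (1.0725 − 0.6)/(1.35 − 0.6) = 0.4725/0.7500 = 0.6300
Terminal stock prices: S_u = 114.8, S_d = 51
Terminal payoffs (K − S): max(-47.75, 0) = 0, max(16, 0) = 16
Node 0 (S = 85): V_0 = e^(−0.08)·[0.6300·0.0000 + 0.3700·16.0000] = 5.4647

$5.46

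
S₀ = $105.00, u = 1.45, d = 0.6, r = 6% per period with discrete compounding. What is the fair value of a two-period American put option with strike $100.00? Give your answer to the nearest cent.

$17.93

Risk-neutral probability p = (1 + 0.06 − 0.6)/(1.45 − 0.6) = 0.4600/0.8500 = 0.5412
Terminal stock prices: S_uu = 220.8, S_ud = 91.35, S_dd = 37.8
Terminal payoffs (K − S): max(-120.8, 0) = 0, max(8.65, 0) = 8.65, max(62.2, 0) = 62.2
Node u (S = 152.2): continuation = 1/1.06·[0.5412·0.0000 + 0.4588·8.6500] = 3.7442; exercise value = 0.0000 ≤ continuation, so V_u = 3.7442
Node d (S = 63): continuation = 1/1.06·[0.5412·8.6500 + 0.4588·62.2000] = 31.3396; exercise value = 37.0000 > continuation, so V_d = 37.0000 (exercise)
Node 0 (S = 105): continuation = 1/1.06·[0.5412·3.7442 + 0.4588·37.0000] = 17.9271; exercise value = 0.0000 ≤ continuation, so V_0 = 17.9271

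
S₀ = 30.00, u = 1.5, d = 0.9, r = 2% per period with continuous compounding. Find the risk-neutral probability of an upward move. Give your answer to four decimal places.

p = 0.2003

Risk-neutral probability p = (e^0.02 − 0.9)/(1.5 − 0.9) = 0.1202/0.6000 = 0.2003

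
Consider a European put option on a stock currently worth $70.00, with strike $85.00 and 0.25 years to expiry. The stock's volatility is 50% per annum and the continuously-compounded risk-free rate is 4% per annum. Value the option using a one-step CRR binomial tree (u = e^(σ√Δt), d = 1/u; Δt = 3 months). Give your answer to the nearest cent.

$16.37

CRR parameters: u = e^(σ√Δt) = e^(0.5·√0.25) = 1.2840, d = 1/u = 0.7788
Per-period rate: rΔt = 0.04·0.25 = 0.01, so R = e^0.01 = 1.0101
Risk-neutral probability p = (e^0.01 − 0.7788)/(1.2840 − 0.7788) = 0.2312/0.5052 = 0.4577
Terminal stock prices: S_u = 89.88, S_d = 54.52
Terminal payoffs (K − S): max(-4.882, 0) = 0, max(30.48, 0) = 30.48
Node 0 (S = 70): V_0 = e^(−0.01)·[0.4577·0.0000 + 0.5423·30.4839] = 16.3665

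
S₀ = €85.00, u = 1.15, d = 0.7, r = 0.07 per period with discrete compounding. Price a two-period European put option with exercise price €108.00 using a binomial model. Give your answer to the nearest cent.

€11.94

Risk-neutral probability p = (1 + 0.07 − 0.7)/(1.15 − 0.7) = 0.3700/0.4500 = 0.8222
Terminal stock prices: S_uu = 112.4, S_ud = 68.42, S_dd = 41.65
Terminal payoffs (K − S): max(-4.412, 0) = 0, max(39.58, 0) = 39.58, max(66.35, 0) = 66.35
Node u (S = 97.75): V_u = 1/1.07·[0.8222·0.0000 + 0.1778·39.5750] = 6.5753
Node d (S = 59.5): V_d = 1/1.07·[0.8222·39.5750 + 0.1778·66.3500] = 41.4346
Node 0 (S = 85): V_0 = 1/1.07·[0.8222·6.5753 + 0.1778·41.4346] = 11.9369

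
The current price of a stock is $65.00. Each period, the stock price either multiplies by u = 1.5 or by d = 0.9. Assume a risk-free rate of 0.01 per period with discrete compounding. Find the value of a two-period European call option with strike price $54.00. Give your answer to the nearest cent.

Risk-neutral probability p = (1 + 0.01 − 0.9)/(1.5 − 0.9) = 0.1100/0.6000 = 0.1833
Terminal stock prices: S_uu = 146.2, S_ud = 87.75, S_dd = 52.65
Terminal payoffs (S − K): max(92.25, 0) = 92.25, max(33.75, 0) = 33.75, max(-1.35, 0) = 0
Node u (S = 97.5): V_u = 1/1.01·[0.1833·92.2500 + 0.8167·33.7500] = 44.0347
Node d (S = 58.5): V_d = 1/1.01·[0.1833·33.7500 + 0.8167·0.0000] = 6.1262
Node 0 (S = 65): V_0 = 1/1.01·[0.1833·44.0347 + 0.8167·6.1262] = 12.9466

$12.95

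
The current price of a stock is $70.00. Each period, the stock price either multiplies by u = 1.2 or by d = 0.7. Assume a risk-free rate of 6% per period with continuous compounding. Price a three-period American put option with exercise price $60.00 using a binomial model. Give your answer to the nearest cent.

$3.73

Risk-neutral probability p = (e^0.06 − 0.7)/(1.2 − 0.7) = 0.3618/0.5000 = 0.7237
Terminal stock prices: S_uuu = 121, S_uud = 70.56, S_udd = 41.16, S_ddd = 24.01
Terminal payoffs (K − S): max(-60.96, 0) = 0, max(-10.56, 0) = 0, max(18.84, 0) = 18.84, max(35.99, 0) = 35.99
Node uu (S = 100.8): continuation = e^(−0.06)·[0.7237·0.0000 + 0.2763·0.0000] = 0.0000; exercise value = 0.0000 ≤ continuation, so V_uu = 0.0000
Node ud (S = 58.8): continuation = e^(−0.06)·[0.7237·0.0000 + 0.2763·18.8400] = 4.9028; exercise value = 1.2000 ≤ continuation, so V_ud = 4.9028
Node dd (S = 34.3): continuation = e^(−0.06)·[0.7237·18.8400 + 0.2763·35.9900] = 22.2059; exercise value = 25.7000 > continuation, so V_dd = 25.7000 (exercise)
Node u (S = 84): continuation = e^(−0.06)·[0.7237·0.0000 + 0.2763·4.9028] = 1.2759; exercise value = 0.0000 ≤ continuation, so V_u = 1.2759
Node d (S = 49): continuation = e^(−0.06)·[0.7237·4.9028 + 0.2763·25.7000] = 10.0295; exercise value = 11.0000 > continuation, so V_d = 11.0000 (exercise)
Node 0 (S = 70): continuation = e^(−0.06)·[0.7237·1.2759 + 0.2763·11.0000] = 3.7321; exercise value = 0.0000 ≤ continuation, so V_0 = 3.7321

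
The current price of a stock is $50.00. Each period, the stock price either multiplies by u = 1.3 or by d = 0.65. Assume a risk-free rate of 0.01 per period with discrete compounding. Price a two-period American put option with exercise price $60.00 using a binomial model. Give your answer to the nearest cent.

Risk-neutral probability p = (1 + 0.01 − 0.65)/(1.3 − 0.65) = 0.3600/0.6500 = 0.5538
Terminal stock prices: S_uu = 84.5, S_ud = 42.25, S_dd = 21.13
Terminal payoffs (K − S): max(-24.5, 0) = 0, max(17.75, 0) = 17.75, max(38.88, 0) = 38.88
Node u (S = 65): continuation = 1/1.01·[0.5538·0.0000 + 0.4462·17.7500] = 7.8408; exercise value = 0.0000 ≤ continuation, so V_u = 7.8408
Node d (S = 32.5): continuation = 1/1.01·[0.5538·17.7500 + 0.4462·38.8750] = 26.9059; exercise value = 27.5000 > continuation, so V_d = 27.5000 (exercise)
Node 0 (S = 50): continuation = 1/1.01·[0.5538·7.8408 + 0.4462·27.5000] = 16.4474; exercise value = 10.0000 ≤ continuation, so V_0 = 16.4474

$16.45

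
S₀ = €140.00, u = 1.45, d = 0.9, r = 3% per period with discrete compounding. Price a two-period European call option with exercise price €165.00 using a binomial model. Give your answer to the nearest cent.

€12.83

Risk-neutral probability p = (1 + 0.03 − 0.9)/(1.45 − 0.9) = 0.1300/0.5500 = 0.2364
Terminal stock prices: S_uu = 294.4, S_ud = 182.7, S_dd = 113.4
Terminal payoffs (S − K): max(129.4, 0) = 129.4, max(17.7, 0) = 17.7, max(-51.6, 0) = 0
Node u (S = 203): V_u = 1/1.03·[0.2364·129.3500 + 0.7636·17.7000] = 42.8058
Node d (S = 126): V_d = 1/1.03·[0.2364·17.7000 + 0.7636·0.0000] = 4.0618
Node 0 (S = 140): V_0 = 1/1.03·[0.2364·42.8058 + 0.7636·4.0618] = 12.8344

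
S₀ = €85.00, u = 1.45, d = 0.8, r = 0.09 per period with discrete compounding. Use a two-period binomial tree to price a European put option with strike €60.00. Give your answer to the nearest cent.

Risk-neutral probability p = (1 + 0.09 − 0.8)/(1.45 − 0.8) = 0.2900/0.6500 = 0.4462
Terminal stock prices: S_uu = 178.7, S_ud = 98.6, S_dd = 54.4
Terminal payoffs (K − S): max(-118.7, 0) = 0, max(-38.6, 0) = 0, max(5.6, 0) = 5.6
Node u (S = 123.2): V_u = 1/1.09·[0.4462·0.0000 + 0.5538·0.0000] = 0.0000
Node d (S = 68): V_d = 1/1.09·[0.4462·0.0000 + 0.5538·5.6000] = 2.8454
Node 0 (S = 85): V_0 = 1/1.09·[0.4462·0.0000 + 0.5538·2.8454] = 1.4458

€1.45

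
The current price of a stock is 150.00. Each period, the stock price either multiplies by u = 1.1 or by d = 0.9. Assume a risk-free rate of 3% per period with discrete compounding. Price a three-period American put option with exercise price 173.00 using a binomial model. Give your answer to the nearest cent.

23.00

Risk-neutral probability p = (1 + 0.03 − 0.9)/(1.1 − 0.9) = 0.1300/0.2000 = 0.6500
Terminal stock prices: S_uuu = 199.7, S_uud = 163.4, S_udd = 133.7, S_ddd = 109.4
Terminal payoffs (K − S): max(-26.65, 0) = 0, max(9.65, 0) = 9.65, max(39.35, 0) = 39.35, max(63.65, 0) = 63.65
Node uu (S = 181.5): continuation = 1/1.03·[0.6500·0.0000 + 0.3500·9.6500] = 3.2791; exercise value = 0.0000 ≤ continuation, so V_uu = 3.2791
Node ud (S = 148.5): continuation = 1/1.03·[0.6500·9.6500 + 0.3500·39.3500] = 19.4612; exercise value = 24.5000 > continuation, so V_ud = 24.5000 (exercise)
Node dd (S = 121.5): continuation = 1/1.03·[0.6500·39.3500 + 0.3500·63.6500] = 46.4612; exercise value = 51.5000 > continuation, so V_dd = 51.5000 (exercise)
Node u (S = 165): continuation = 1/1.03·[0.6500·3.2791 + 0.3500·24.5000] = 10.3946; exercise value = 8.0000 ≤ continuation, so V_u = 10.3946
Node d (S = 135): continuation = 1/1.03·[0.6500·24.5000 + 0.3500·51.5000] = 32.9612; exercise value = 38.0000 > continuation, so V_d = 38.0000 (exercise)
Node 0 (S = 150): continuation = 1/1.03·[0.6500·10.3946 + 0.3500·38.0000] = 19.4723; exercise value = 23.0000 > continuation, so V_0 = 23.0000 (exercise)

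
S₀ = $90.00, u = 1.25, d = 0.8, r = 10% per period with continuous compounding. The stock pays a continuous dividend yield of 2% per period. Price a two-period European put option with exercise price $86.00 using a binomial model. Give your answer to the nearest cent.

$3.19

Per-period risk-free factor R = e^0.1 = 1.1052; dividend-adjusted growth = e^(0.1−0.02) = 1.0833.
Risk-neutral probability p = (1.0833 − 0.8)/(1.25 − 0.8) = 0.2833/0.4500 = 0.6295
Terminal stock prices: S_uu = 140.6, S_ud = 90, S_dd = 57.6
Terminal payoffs (K − S): max(-54.62, 0) = 0, max(-4, 0) = 0, max(28.4, 0) = 28.4
Node u (S = 112.5): V_u = e^(−0.1)·[0.6295·0.0000 + 0.3705·0.0000] = 0.0000
Node d (S = 72): V_d = e^(−0.1)·[0.6295·0.0000 + 0.3705·28.4000] = 9.5202
Node 0 (S = 90): V_0 = e^(−0.1)·[0.6295·0.0000 + 0.3705·9.5202] = 3.1913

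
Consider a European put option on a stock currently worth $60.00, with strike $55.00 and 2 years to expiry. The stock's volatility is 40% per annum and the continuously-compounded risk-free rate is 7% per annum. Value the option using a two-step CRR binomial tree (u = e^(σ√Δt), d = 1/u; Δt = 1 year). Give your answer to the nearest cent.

$6.35

CRR parameters: u = e^(σ√Δt) = e^(0.4·√1) = 1.4918, d = 1/u = 0.6703
Per-period rate: rΔt = 0.07·1 = 0.07, so R = e^0.07 = 1.0725
Risk-neutral probability p = (e^0.07 − 0.6703)/(1.4918 − 0.6703) = 0.4022/0.8215 = 0.4896
Terminal stock prices: S_uu = 133.5, S_ud = 60, S_dd = 26.96
Terminal payoffs (K − S): max(-78.53, 0) = 0, max(-5, 0) = 0, max(28.04, 0) = 28.04
Node u (S = 89.51): V_u = e^(−0.07)·[0.4896·0.0000 + 0.5104·0.0000] = 0.0000
Node d (S = 40.22): V_d = e^(−0.07)·[0.4896·0.0000 + 0.5104·28.0403] = 13.3448
Node 0 (S = 60): V_0 = e^(−0.07)·[0.4896·0.0000 + 0.5104·13.3448] = 6.3510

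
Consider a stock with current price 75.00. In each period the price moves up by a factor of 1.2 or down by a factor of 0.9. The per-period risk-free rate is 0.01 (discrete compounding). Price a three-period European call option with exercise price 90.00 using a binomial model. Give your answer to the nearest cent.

Risk-neutral probability p = (1 + 0.01 − 0.9)/(1.2 − 0.9) = 0.1100/0.3000 = 0.3667
Terminal stock prices: S_uuu = 129.6, S_uud = 97.2, S_udd = 72.9, S_ddd = 54.68
Terminal payoffs (S − K): max(39.6, 0) = 39.6, max(7.2, 0) = 7.2, max(-17.1, 0) = 0, max(-35.32, 0) = 0
Node uu (S = 108): V_uu = 1/1.01·[0.3667·39.6000 + 0.6333·7.2000] = 18.8911
Node ud (S = 81): V_ud = 1/1.01·[0.3667·7.2000 + 0.6333·0.0000] = 2.6139
Node dd (S = 60.75): V_dd = 1/1.01·[0.3667·0.0000 + 0.6333·0.0000] = 0.0000
Node u (S = 90): V_u = 1/1.01·[0.3667·18.8911 + 0.6333·2.6139] = 8.4972
Node d (S = 67.5): V_d = 1/1.01·[0.3667·2.6139 + 0.6333·0.0000] = 0.9489
Node 0 (S = 75): V_0 = 1/1.01·[0.3667·8.4972 + 0.6333·0.9489] = 3.6798

3.68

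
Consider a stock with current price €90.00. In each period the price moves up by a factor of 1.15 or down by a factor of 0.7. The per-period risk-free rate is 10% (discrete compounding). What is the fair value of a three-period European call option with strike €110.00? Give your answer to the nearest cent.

€14.18

Risk-neutral probability p = (1 + 0.1 − 0.7)/(1.15 − 0.7) = 0.4000/0.4500 = 0.8889
Terminal stock prices: S_uuu = 136.9, S_uud = 83.32, S_udd = 50.71, S_ddd = 30.87
Terminal payoffs (S − K): max(26.88, 0) = 26.88, max(-26.68, 0) = 0, max(-59.29, 0) = 0, max(-79.13, 0) = 0
Node uu (S = 119): V_uu = 1/1.1·[0.8889·26.8787 + 0.1111·0.0000] = 21.7202
Node ud (S = 72.45): V_ud = 1/1.1·[0.8889·0.0000 + 0.1111·0.0000] = 0.0000
Node dd (S = 44.1): V_dd = 1/1.1·[0.8889·0.0000 + 0.1111·0.0000] = 0.0000
Node u (S = 103.5): V_u = 1/1.1·[0.8889·21.7202 + 0.1111·0.0000] = 17.5517
Node d (S = 63): V_d = 1/1.1·[0.8889·0.0000 + 0.1111·0.0000] = 0.0000
Node 0 (S = 90): V_0 = 1/1.1·[0.8889·17.5517 + 0.1111·0.0000] = 14.1832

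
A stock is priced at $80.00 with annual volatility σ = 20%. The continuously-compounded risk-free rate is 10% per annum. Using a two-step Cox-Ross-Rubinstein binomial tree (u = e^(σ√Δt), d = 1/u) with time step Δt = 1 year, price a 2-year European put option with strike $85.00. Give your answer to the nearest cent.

CRR parameters: u = e^(σ√Δt) = e^(0.2·√1) = 1.2214, d = 1/u = 0.8187
Per-period rate: rΔt = 0.1·1 = 0.1, so R = e^0.1 = 1.1052
Risk-neutral probability p = (e^0.1 − 0.8187)/(1.2214 − 0.8187) = 0.2864/0.4027 = 0.7113
Terminal stock prices: S_uu = 119.3, S_ud = 80, S_dd = 53.63
Terminal payoffs (K − S): max(-34.35, 0) = 0, max(5, 0) = 5, max(31.37, 0) = 31.37
Node u (S = 97.71): V_u = e^(−0.1)·[0.7113·0.0000 + 0.2887·5.0000] = 1.3059
Node d (S = 65.5): V_d = e^(−0.1)·[0.7113·5.0000 + 0.2887·31.3744] = 11.4127
Node 0 (S = 80): V_0 = e^(−0.1)·[0.7113·1.3059 + 0.2887·11.4127] = 3.8214

$3.82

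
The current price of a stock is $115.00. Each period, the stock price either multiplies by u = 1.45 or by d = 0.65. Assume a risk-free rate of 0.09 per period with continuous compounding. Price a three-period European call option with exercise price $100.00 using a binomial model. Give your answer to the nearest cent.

Risk-neutral probability p = (e^0.09 − 0.65)/(1.45 − 0.65) = 0.4442/0.8000 = 0.5552
Terminal stock prices: S_uuu = 350.6, S_uud = 157.2, S_udd = 70.45, S_ddd = 31.58
Terminal payoffs (S − K): max(250.6, 0) = 250.6, max(57.16, 0) = 57.16, max(-29.55, 0) = 0, max(-68.42, 0) = 0
Node uu (S = 241.8): V_uu = e^(−0.09)·[0.5552·250.5919 + 0.4448·57.1619] = 150.3944
Node ud (S = 108.4): V_ud = e^(−0.09)·[0.5552·57.1619 + 0.4448·0.0000] = 29.0057
Node dd (S = 48.59): V_dd = e^(−0.09)·[0.5552·0.0000 + 0.4448·0.0000] = 0.0000
Node u (S = 166.8): V_u = e^(−0.09)·[0.5552·150.3944 + 0.4448·29.0057] = 88.1056
Node d (S = 74.75): V_d = e^(−0.09)·[0.5552·29.0057 + 0.4448·0.0000] = 14.7184
Node 0 (S = 115): V_0 = e^(−0.09)·[0.5552·88.1056 + 0.4448·14.7184] = 50.6905

$50.69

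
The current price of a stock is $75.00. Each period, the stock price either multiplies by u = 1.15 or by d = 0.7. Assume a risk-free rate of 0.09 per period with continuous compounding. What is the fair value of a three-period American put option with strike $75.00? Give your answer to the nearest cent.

$4.28

Risk-neutral probability p = (e^0.09 − 0.7)/(1.15 − 0.7) = 0.3942/0.4500 = 0.8759
Terminal stock prices: S_uuu = 114.1, S_uud = 69.43, S_udd = 42.26, S_ddd = 25.72
Terminal payoffs (K − S): max(-39.07, 0) = 0, max(5.569, 0) = 5.569, max(32.74, 0) = 32.74, max(49.28, 0) = 49.28
Node uu (S = 99.19): continuation = e^(−0.09)·[0.8759·0.0000 + 0.1241·5.5688] = 0.6314; exercise value = 0.0000 ≤ continuation, so V_uu = 0.6314
Node ud (S = 60.37): continuation = e^(−0.09)·[0.8759·5.5688 + 0.1241·32.7375] = 8.1698; exercise value = 14.6250 > continuation, so V_ud = 14.6250 (exercise)
Node dd (S = 36.75): continuation = e^(−0.09)·[0.8759·32.7375 + 0.1241·49.2750] = 31.7948; exercise value = 38.2500 > continuation, so V_dd = 38.2500 (exercise)
Node u (S = 86.25): continuation = e^(−0.09)·[0.8759·0.6314 + 0.1241·14.6250] = 2.1636; exercise value = 0.0000 ≤ continuation, so V_u = 2.1636
Node d (S = 52.5): continuation = e^(−0.09)·[0.8759·14.6250 + 0.1241·38.2500] = 16.0448; exercise value = 22.5000 > continuation, so V_d = 22.5000 (exercise)
Node 0 (S = 75): continuation = e^(−0.09)·[0.8759·2.1636 + 0.1241·22.5000] = 4.2831; exercise value = 0.0000 ≤ continuation, so V_0 = 4.2831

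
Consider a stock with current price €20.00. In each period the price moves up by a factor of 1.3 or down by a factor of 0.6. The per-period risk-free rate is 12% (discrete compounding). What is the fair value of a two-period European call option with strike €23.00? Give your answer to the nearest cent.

€4.75

Risk-neutral probability p = (1 + 0.12 − 0.6)/(1.3 − 0.6) = 0.5200/0.7000 = 0.7429
Terminal stock prices: S_uu = 33.8, S_ud = 15.6, S_dd = 7.2
Terminal payoffs (S − K): max(10.8, 0) = 10.8, max(-7.4, 0) = 0, max(-15.8, 0) = 0
Node u (S = 26): V_u = 1/1.12·[0.7429·10.8000 + 0.2571·0.0000] = 7.1633
Node d (S = 12): V_d = 1/1.12·[0.7429·0.0000 + 0.2571·0.0000] = 0.0000
Node 0 (S = 20): V_0 = 1/1.12·[0.7429·7.1633 + 0.2571·0.0000] = 4.7511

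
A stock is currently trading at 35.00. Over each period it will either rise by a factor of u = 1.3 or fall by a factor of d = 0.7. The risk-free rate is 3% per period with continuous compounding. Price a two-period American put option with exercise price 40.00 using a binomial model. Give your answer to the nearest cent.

8.66

Risk-neutral probability p = (e^0.03 − 0.7)/(1.3 − 0.7) = 0.3305/0.6000 = 0.5508
Terminal stock prices: S_uu = 59.15, S_ud = 31.85, S_dd = 17.15
Terminal payoffs (K − S): max(-19.15, 0) = 0, max(8.15, 0) = 8.15, max(22.85, 0) = 22.85
Node u (S = 45.5): continuation = e^(−0.03)·[0.5508·0.0000 + 0.4492·8.1500] = 3.5531; exercise value = 0.0000 ≤ continuation, so V_u = 3.5531
Node d (S = 24.5): continuation = e^(−0.03)·[0.5508·8.1500 + 0.4492·22.8500] = 14.3178; exercise value = 15.5000 > continuation, so V_d = 15.5000 (exercise)
Node 0 (S = 35): continuation = e^(−0.03)·[0.5508·3.5531 + 0.4492·15.5000] = 8.6565; exercise value = 5.0000 ≤ continuation, so V_0 = 8.6565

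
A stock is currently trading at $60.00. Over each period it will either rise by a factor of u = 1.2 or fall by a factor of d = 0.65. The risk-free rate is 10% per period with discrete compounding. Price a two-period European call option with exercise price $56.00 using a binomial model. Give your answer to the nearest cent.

Risk-neutral probability p = (1 + 0.1 − 0.65)/(1.2 − 0.65) = 0.4500/0.5500 = 0.8182
Terminal stock prices: S_uu = 86.4, S_ud = 46.8, S_dd = 25.35
Terminal payoffs (S − K): max(30.4, 0) = 30.4, max(-9.2, 0) = 0, max(-30.65, 0) = 0
Node u (S = 72): V_u = 1/1.1·[0.8182·30.4000 + 0.1818·0.0000] = 22.6116
Node d (S = 39): V_d = 1/1.1·[0.8182·0.0000 + 0.1818·0.0000] = 0.0000
Node 0 (S = 60): V_0 = 1/1.1·[0.8182·22.6116 + 0.1818·0.0000] = 16.8185

$16.82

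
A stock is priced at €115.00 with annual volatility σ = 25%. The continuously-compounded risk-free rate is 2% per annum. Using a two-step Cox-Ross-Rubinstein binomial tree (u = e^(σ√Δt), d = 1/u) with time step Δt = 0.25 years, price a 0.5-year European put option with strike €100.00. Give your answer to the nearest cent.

€2.70

CRR parameters: u = e^(σ√Δt) = e^(0.25·√0.25) = 1.1331, d = 1/u = 0.8825
Per-period rate: rΔt = 0.02·0.25 = 0.005, so R = e^0.005 = 1.0050
Risk-neutral probability p = (e^0.005 − 0.8825)/(1.1331 − 0.8825) = 0.1225/0.2507 = 0.4888
Terminal stock prices: S_uu = 147.7, S_ud = 115, S_dd = 89.56
Terminal payoffs (K − S): max(-47.66, 0) = 0, max(-15, 0) = 0, max(10.44, 0) = 10.44
Node u (S = 130.3): V_u = e^(−0.005)·[0.4888·0.0000 + 0.5112·0.0000] = 0.0000
Node d (S = 101.5): V_d = e^(−0.005)·[0.4888·0.0000 + 0.5112·10.4379] = 5.3094
Node 0 (S = 115): V_0 = e^(−0.005)·[0.4888·0.0000 + 0.5112·5.3094] = 2.7007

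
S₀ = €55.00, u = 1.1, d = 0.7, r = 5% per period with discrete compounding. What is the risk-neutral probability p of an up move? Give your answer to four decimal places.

Risk-neutral probability p = (1 + 0.05 − 0.7)/(1.1 − 0.7) = 0.3500/0.4000 = 0.8750

p = 0.8750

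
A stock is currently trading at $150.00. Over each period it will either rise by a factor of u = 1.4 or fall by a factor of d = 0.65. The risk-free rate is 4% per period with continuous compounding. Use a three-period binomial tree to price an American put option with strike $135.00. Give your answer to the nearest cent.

Risk-neutral probability p = (e^0.04 − 0.65)/(1.4 − 0.65) = 0.3908/0.7500 = 0.5211
Terminal stock prices: S_uuu = 411.6, S_uud = 191.1, S_udd = 88.73, S_ddd = 41.19
Terminal payoffs (K − S): max(-276.6, 0) = 0, max(-56.1, 0) = 0, max(46.27, 0) = 46.27, max(93.81, 0) = 93.81
Node uu (S = 294): continuation = e^(−0.04)·[0.5211·0.0000 + 0.4789·0.0000] = 0.0000; exercise value = 0.0000 ≤ continuation, so V_uu = 0.0000
Node ud (S = 136.5): continuation = e^(−0.04)·[0.5211·0.0000 + 0.4789·46.2750] = 21.2930; exercise value = 0.0000 ≤ continuation, so V_ud = 21.2930
Node dd (S = 63.38): continuation = e^(−0.04)·[0.5211·46.2750 + 0.4789·93.8063] = 66.3316; exercise value = 71.6250 > continuation, so V_dd = 71.6250 (exercise)
Node u (S = 210): continuation = e^(−0.04)·[0.5211·0.0000 + 0.4789·21.2930] = 9.7978; exercise value = 0.0000 ≤ continuation, so V_u = 9.7978
Node d (S = 97.5): continuation = e^(−0.04)·[0.5211·21.2930 + 0.4789·71.6250] = 43.6179; exercise value = 37.5000 ≤ continuation, so V_d = 43.6179
Node 0 (S = 150): continuation = e^(−0.04)·[0.5211·9.7978 + 0.4789·43.6179] = 24.9756; exercise value = 0.0000 ≤ continuation, so V_0 = 24.9756

$24.98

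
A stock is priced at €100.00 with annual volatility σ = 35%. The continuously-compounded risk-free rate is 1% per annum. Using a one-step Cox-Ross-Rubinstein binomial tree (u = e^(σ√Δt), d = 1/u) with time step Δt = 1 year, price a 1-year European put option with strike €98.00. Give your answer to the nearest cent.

€15.61

CRR parameters: u = e^(σ√Δt) = e^(0.35·√1) = 1.4191, d = 1/u = 0.7047
Per-period rate: rΔt = 0.01·1 = 0.01, so R = e^0.01 = 1.0101
Risk-neutral probability p = (e^0.01 − 0.7047)/(1.4191 − 0.7047) = 0.3054/0.7144 = 0.4275
Terminal stock prices: S_u = 141.9, S_d = 70.47
Terminal payoffs (K − S): max(-43.91, 0) = 0, max(27.53, 0) = 27.53
Node 0 (S = 100): V_0 = e^(−0.01)·[0.4275·0.0000 + 0.5725·27.5312] = 15.6061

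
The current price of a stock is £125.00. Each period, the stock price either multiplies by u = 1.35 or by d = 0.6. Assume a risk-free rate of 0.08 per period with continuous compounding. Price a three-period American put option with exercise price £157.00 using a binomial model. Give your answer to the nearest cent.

£40.16

Risk-neutral probability p = (e^0.08 − 0.6)/(1.35 − 0.6) = 0.4833/0.7500 = 0.6444
Terminal stock prices: S_uuu = 307.5, S_uud = 136.7, S_udd = 60.75, S_ddd = 27
Terminal payoffs (K − S): max(-150.5, 0) = 0, max(20.31, 0) = 20.31, max(96.25, 0) = 96.25, max(130, 0) = 130
Node uu (S = 227.8): continuation = e^(−0.08)·[0.6444·0.0000 + 0.3556·20.3125] = 6.6681; exercise value = 0.0000 ≤ continuation, so V_uu = 6.6681
Node ud (S = 101.2): continuation = e^(−0.08)·[0.6444·20.3125 + 0.3556·96.2500] = 43.6793; exercise value = 55.7500 > continuation, so V_ud = 55.7500 (exercise)
Node dd (S = 45): continuation = e^(−0.08)·[0.6444·96.2500 + 0.3556·130.0000] = 99.9293; exercise value = 112.0000 > continuation, so V_dd = 112.0000 (exercise)
Node u (S = 168.8): continuation = e^(−0.08)·[0.6444·6.6681 + 0.3556·55.7500] = 22.2679; exercise value = 0.0000 ≤ continuation, so V_u = 22.2679
Node d (S = 75): continuation = e^(−0.08)·[0.6444·55.7500 + 0.3556·112.0000] = 69.9293; exercise value = 82.0000 > continuation, so V_d = 82.0000 (exercise)
Node 0 (S = 125): continuation = e^(−0.08)·[0.6444·22.2679 + 0.3556·82.0000] = 40.1645; exercise value = 32.0000 ≤ continuation, so V_0 = 40.1645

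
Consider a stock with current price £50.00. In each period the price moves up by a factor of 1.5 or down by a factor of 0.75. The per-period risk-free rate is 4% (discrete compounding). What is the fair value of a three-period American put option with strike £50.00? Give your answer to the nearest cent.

£9.63

Risk-neutral probability p = (1 + 0.04 − 0.75)/(1.5 − 0.75) = 0.2900/0.7500 = 0.3867
Terminal stock prices: S_uuu = 168.8, S_uud = 84.38, S_udd = 42.19, S_ddd = 21.09
Terminal payoffs (K − S): max(-118.8, 0) = 0, max(-34.38, 0) = 0, max(7.812, 0) = 7.812, max(28.91, 0) = 28.91
Node uu (S = 112.5): continuation = 1/1.04·[0.3867·0.0000 + 0.6133·0.0000] = 0.0000; exercise value = 0.0000 ≤ continuation, so V_uu = 0.0000
Node ud (S = 56.25): continuation = 1/1.04·[0.3867·0.0000 + 0.6133·7.8125] = 4.6074; exercise value = 0.0000 ≤ continuation, so V_ud = 4.6074
Node dd (S = 28.12): continuation = 1/1.04·[0.3867·7.8125 + 0.6133·28.9062] = 19.9519; exercise value = 21.8750 > continuation, so V_dd = 21.8750 (exercise)
Node u (S = 75): continuation = 1/1.04·[0.3867·0.0000 + 0.6133·4.6074] = 2.7172; exercise value = 0.0000 ≤ continuation, so V_u = 2.7172
Node d (S = 37.5): continuation = 1/1.04·[0.3867·4.6074 + 0.6133·21.8750] = 14.6136; exercise value = 12.5000 ≤ continuation, so V_d = 14.6136
Node 0 (S = 50): continuation = 1/1.04·[0.3867·2.7172 + 0.6133·14.6136] = 9.6285; exercise value = 0.0000 ≤ continuation, so V_0 = 9.6285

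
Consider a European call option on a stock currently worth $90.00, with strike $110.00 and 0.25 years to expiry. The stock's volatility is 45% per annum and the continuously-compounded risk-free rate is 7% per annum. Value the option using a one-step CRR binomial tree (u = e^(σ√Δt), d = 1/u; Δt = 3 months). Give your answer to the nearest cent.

$1.29

CRR parameters: u = e^(σ√Δt) = e^(0.45·√0.25) = 1.2523, d = 1/u = 0.7985
Per-period rate: rΔt = 0.07·0.25 = 0.0175, so R = e^0.0175 = 1.0177
Risk-neutral probability p = (e^0.0175 − 0.7985)/(1.2523 − 0.7985) = 0.2191/0.4538 = 0.4829
Terminal stock prices: S_u = 112.7, S_d = 71.87
Terminal payoffs (S − K): max(2.709, 0) = 2.709, max(-38.13, 0) = 0
Node 0 (S = 90): V_0 = e^(−0.0175)·[0.4829·2.7090 + 0.5171·0.0000] = 1.2855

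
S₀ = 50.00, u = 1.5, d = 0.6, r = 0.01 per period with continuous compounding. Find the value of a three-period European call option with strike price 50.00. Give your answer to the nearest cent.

16.66

Risk-neutral probability p = (e^0.01 − 0.6)/(1.5 − 0.6) = 0.4101/0.9000 = 0.4556
Terminal stock prices: S_uuu = 168.8, S_uud = 67.5, S_udd = 27, S_ddd = 10.8
Terminal payoffs (S − K): max(118.8, 0) = 118.8, max(17.5, 0) = 17.5, max(-23, 0) = 0, max(-39.2, 0) = 0
Node uu (S = 112.5): V_uu = e^(−0.01)·[0.4556·118.7500 + 0.5444·17.5000] = 62.9975
Node ud (S = 45): V_ud = e^(−0.01)·[0.4556·17.5000 + 0.5444·0.0000] = 7.8939
Node dd (S = 18): V_dd = e^(−0.01)·[0.4556·0.0000 + 0.5444·0.0000] = 0.0000
Node u (S = 75): V_u = e^(−0.01)·[0.4556·62.9975 + 0.5444·7.8939] = 32.6714
Node d (S = 30): V_d = e^(−0.01)·[0.4556·7.8939 + 0.5444·0.0000] = 3.5607
Node 0 (S = 50): V_0 = e^(−0.01)·[0.4556·32.6714 + 0.5444·3.5607] = 16.6565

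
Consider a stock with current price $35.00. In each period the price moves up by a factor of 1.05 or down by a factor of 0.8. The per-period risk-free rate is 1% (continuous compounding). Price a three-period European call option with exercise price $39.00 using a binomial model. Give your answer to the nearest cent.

Risk-neutral probability p = (e^0.01 − 0.8)/(1.05 − 0.8) = 0.2101/0.2500 = 0.8402
Terminal stock prices: S_uuu = 40.52, S_uud = 30.87, S_udd = 23.52, S_ddd = 17.92
Terminal payoffs (S − K): max(1.517, 0) = 1.517, max(-8.13, 0) = 0, max(-15.48, 0) = 0, max(-21.08, 0) = 0
Node uu (S = 38.59): V_uu = e^(−0.01)·[0.8402·1.5169 + 0.1598·0.0000] = 1.2618
Node ud (S = 29.4): V_ud = e^(−0.01)·[0.8402·0.0000 + 0.1598·0.0000] = 0.0000
Node dd (S = 22.4): V_dd = e^(−0.01)·[0.8402·0.0000 + 0.1598·0.0000] = 0.0000
Node u (S = 36.75): V_u = e^(−0.01)·[0.8402·1.2618 + 0.1598·0.0000] = 1.0496
Node d (S = 28): V_d = e^(−0.01)·[0.8402·0.0000 + 0.1598·0.0000] = 0.0000
Node 0 (S = 35): V_0 = e^(−0.01)·[0.8402·1.0496 + 0.1598·0.0000] = 0.8731

$0.87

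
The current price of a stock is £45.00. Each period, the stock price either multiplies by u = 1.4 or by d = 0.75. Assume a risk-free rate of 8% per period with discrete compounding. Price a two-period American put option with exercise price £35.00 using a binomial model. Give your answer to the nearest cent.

£2.01

Risk-neutral probability p = (1 + 0.08 − 0.75)/(1.4 − 0.75) = 0.3300/0.6500 = 0.5077
Terminal stock prices: S_uu = 88.2, S_ud = 47.25, S_dd = 25.31
Terminal payoffs (K − S): max(-53.2, 0) = 0, max(-12.25, 0) = 0, max(9.688, 0) = 9.688
Node u (S = 63): continuation = 1/1.08·[0.5077·0.0000 + 0.4923·0.0000] = 0.0000; exercise value = 0.0000 ≤ continuation, so V_u = 0.0000
Node d (S = 33.75): continuation = 1/1.08·[0.5077·0.0000 + 0.4923·9.6875] = 4.4160; exercise value = 1.2500 ≤ continuation, so V_d = 4.4160
Node 0 (S = 45): continuation = 1/1.08·[0.5077·0.0000 + 0.4923·4.4160] = 2.0130; exercise value = 0.0000 ≤ continuation, so V_0 = 2.0130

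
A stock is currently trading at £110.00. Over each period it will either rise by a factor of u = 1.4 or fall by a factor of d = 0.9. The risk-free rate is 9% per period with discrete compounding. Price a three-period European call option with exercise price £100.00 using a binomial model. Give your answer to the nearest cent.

£36.43

Risk-neutral probability p = (1 + 0.09 − 0.9)/(1.4 − 0.9) = 0.1900/0.5000 = 0.3800
Terminal stock prices: S_uuu = 301.8, S_uud = 194, S_udd = 124.7, S_ddd = 80.19
Terminal payoffs (S − K): max(201.8, 0) = 201.8, max(94.04, 0) = 94.04, max(24.74, 0) = 24.74, max(-19.81, 0) = 0
Node uu (S = 215.6): V_uu = 1/1.09·[0.3800·201.8400 + 0.6200·94.0400] = 123.8569
Node ud (S = 138.6): V_ud = 1/1.09·[0.3800·94.0400 + 0.6200·24.7400] = 46.8569
Node dd (S = 89.1): V_dd = 1/1.09·[0.3800·24.7400 + 0.6200·0.0000] = 8.6250
Node u (S = 154): V_u = 1/1.09·[0.3800·123.8569 + 0.6200·46.8569] = 69.8320
Node d (S = 99): V_d = 1/1.09·[0.3800·46.8569 + 0.6200·8.6250] = 21.2414
Node 0 (S = 110): V_0 = 1/1.09·[0.3800·69.8320 + 0.6200·21.2414] = 36.4273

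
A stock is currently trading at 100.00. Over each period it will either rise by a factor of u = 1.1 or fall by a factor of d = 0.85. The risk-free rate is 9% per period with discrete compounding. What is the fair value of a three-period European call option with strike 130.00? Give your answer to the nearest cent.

Risk-neutral probability p = (1 + 0.09 − 0.85)/(1.1 − 0.85) = 0.2400/0.2500 = 0.9600
Terminal stock prices: S_uuu = 133.1, S_uud = 102.9, S_udd = 79.48, S_ddd = 61.41
Terminal payoffs (S − K): max(3.1, 0) = 3.1, max(-27.15, 0) = 0, max(-50.52, 0) = 0, max(-68.59, 0) = 0
Node uu (S = 121): V_uu = 1/1.09·[0.9600·3.1000 + 0.0400·0.0000] = 2.7303
Node ud (S = 93.5): V_ud = 1/1.09·[0.9600·0.0000 + 0.0400·0.0000] = 0.0000
Node dd (S = 72.25): V_dd = 1/1.09·[0.9600·0.0000 + 0.0400·0.0000] = 0.0000
Node u (S = 110): V_u = 1/1.09·[0.9600·2.7303 + 0.0400·0.0000] = 2.4046
Node d (S = 85): V_d = 1/1.09·[0.9600·0.0000 + 0.0400·0.0000] = 0.0000
Node 0 (S = 100): V_0 = 1/1.09·[0.9600·2.4046 + 0.0400·0.0000] = 2.1179

2.12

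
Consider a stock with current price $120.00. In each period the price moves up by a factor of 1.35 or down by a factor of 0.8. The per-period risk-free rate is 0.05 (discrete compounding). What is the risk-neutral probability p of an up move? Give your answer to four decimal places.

Risk-neutral probability p = (1 + 0.05 − 0.8)/(1.35 − 0.8) = 0.2500/0.5500 = 0.4545

p = 0.4545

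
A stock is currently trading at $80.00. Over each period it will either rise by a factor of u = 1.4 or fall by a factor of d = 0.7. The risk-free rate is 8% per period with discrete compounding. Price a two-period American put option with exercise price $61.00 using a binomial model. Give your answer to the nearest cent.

$3.91

Risk-neutral probability p = (1 + 0.08 − 0.7)/(1.4 − 0.7) = 0.3800/0.7000 = 0.5429
Terminal stock prices: S_uu = 156.8, S_ud = 78.4, S_dd = 39.2
Terminal payoffs (K − S): max(-95.8, 0) = 0, max(-17.4, 0) = 0, max(21.8, 0) = 21.8
Node u (S = 112): continuation = 1/1.08·[0.5429·0.0000 + 0.4571·0.0000] = 0.0000; exercise value = 0.0000 ≤ continuation, so V_u = 0.0000
Node d (S = 56): continuation = 1/1.08·[0.5429·0.0000 + 0.4571·21.8000] = 9.2275; exercise value = 5.0000 ≤ continuation, so V_d = 9.2275
Node 0 (S = 80): continuation = 1/1.08·[0.5429·0.0000 + 0.4571·9.2275] = 3.9058; exercise value = 0.0000 ≤ continuation, so V_0 = 3.9058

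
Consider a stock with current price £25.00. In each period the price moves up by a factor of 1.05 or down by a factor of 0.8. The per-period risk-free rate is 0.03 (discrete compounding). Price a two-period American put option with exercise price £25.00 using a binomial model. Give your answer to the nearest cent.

£0.67

Risk-neutral probability p = (1 + 0.03 − 0.8)/(1.05 − 0.8) = 0.2300/0.2500 = 0.9200
Terminal stock prices: S_uu = 27.56, S_ud = 21, S_dd = 16
Terminal payoffs (K − S): max(-2.562, 0) = 0, max(4, 0) = 4, max(9, 0) = 9
Node u (S = 26.25): continuation = 1/1.03·[0.9200·0.0000 + 0.0800·4.0000] = 0.3107; exercise value = 0.0000 ≤ continuation, so V_u = 0.3107
Node d (S = 20): continuation = 1/1.03·[0.9200·4.0000 + 0.0800·9.0000] = 4.2718; exercise value = 5.0000 > continuation, so V_d = 5.0000 (exercise)
Node 0 (S = 25): continuation = 1/1.03·[0.9200·0.3107 + 0.0800·5.0000] = 0.6658; exercise value = 0.0000 ≤ continuation, so V_0 = 0.6658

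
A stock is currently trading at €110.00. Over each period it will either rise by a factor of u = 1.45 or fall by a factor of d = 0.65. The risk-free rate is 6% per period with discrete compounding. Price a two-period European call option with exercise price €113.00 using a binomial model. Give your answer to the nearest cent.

Risk-neutral probability p = (1 + 0.06 − 0.65)/(1.45 − 0.65) = 0.4100/0.8000 = 0.5125
Terminal stock prices: S_uu = 231.3, S_ud = 103.7, S_dd = 46.48
Terminal payoffs (S − K): max(118.3, 0) = 118.3, max(-9.325, 0) = 0, max(-66.53, 0) = 0
Node u (S = 159.5): V_u = 1/1.06·[0.5125·118.2750 + 0.4875·0.0000] = 57.1848
Node d (S = 71.5): V_d = 1/1.06·[0.5125·0.0000 + 0.4875·0.0000] = 0.0000
Node 0 (S = 110): V_0 = 1/1.06·[0.5125·57.1848 + 0.4875·0.0000] = 27.6483

€27.65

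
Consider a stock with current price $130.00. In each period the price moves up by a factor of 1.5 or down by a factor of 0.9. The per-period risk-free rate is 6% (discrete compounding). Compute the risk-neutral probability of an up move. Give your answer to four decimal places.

p = 0.2667

Risk-neutral probability p = (1 + 0.06 − 0.9)/(1.5 − 0.9) = 0.1600/0.6000 = 0.2667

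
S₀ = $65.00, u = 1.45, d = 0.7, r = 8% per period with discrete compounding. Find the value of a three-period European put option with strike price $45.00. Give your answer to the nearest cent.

$2.16

Risk-neutral probability p = (1 + 0.08 − 0.7)/(1.45 − 0.7) = 0.3800/0.7500 = 0.5067
Terminal stock prices: S_uuu = 198.2, S_uud = 95.66, S_udd = 46.18, S_ddd = 22.29
Terminal payoffs (K − S): max(-153.2, 0) = 0, max(-50.66, 0) = 0, max(-1.182, 0) = 0, max(22.71, 0) = 22.71
Node uu (S = 136.7): V_uu = 1/1.08·[0.5067·0.0000 + 0.4933·0.0000] = 0.0000
Node ud (S = 65.97): V_ud = 1/1.08·[0.5067·0.0000 + 0.4933·0.0000] = 0.0000
Node dd (S = 31.85): V_dd = 1/1.08·[0.5067·0.0000 + 0.4933·22.7050] = 10.3714
Node u (S = 94.25): V_u = 1/1.08·[0.5067·0.0000 + 0.4933·0.0000] = 0.0000
Node d (S = 45.5): V_d = 1/1.08·[0.5067·0.0000 + 0.4933·10.3714] = 4.7376
Node 0 (S = 65): V_0 = 1/1.08·[0.5067·0.0000 + 0.4933·4.7376] = 2.1641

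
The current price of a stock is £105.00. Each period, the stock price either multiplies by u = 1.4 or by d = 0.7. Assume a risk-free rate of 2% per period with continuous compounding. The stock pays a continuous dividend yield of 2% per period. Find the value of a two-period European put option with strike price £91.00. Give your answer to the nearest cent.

Per-period risk-free factor R = e^0.02 = 1.0202; dividend-adjusted growth = e^(0.02−0.02) = 1.0000.
Risk-neutral probability p = (1.0000 − 0.7)/(1.4 − 0.7) = 0.3000/0.7000 = 0.4286
Terminal stock prices: S_uu = 205.8, S_ud = 102.9, S_dd = 51.45
Terminal payoffs (K − S): max(-114.8, 0) = 0, max(-11.9, 0) = 0, max(39.55, 0) = 39.55
Node u (S = 147): V_u = e^(−0.02)·[0.4286·0.0000 + 0.5714·0.0000] = 0.0000
Node d (S = 73.5): V_d = e^(−0.02)·[0.4286·0.0000 + 0.5714·39.5500] = 22.1525
Node 0 (S = 105): V_0 = e^(−0.02)·[0.4286·0.0000 + 0.5714·22.1525] = 12.4079

£12.41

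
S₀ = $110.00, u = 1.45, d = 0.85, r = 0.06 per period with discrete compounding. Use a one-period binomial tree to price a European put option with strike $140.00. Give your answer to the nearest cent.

Risk-neutral probability p = (1 + 0.06 − 0.85)/(1.45 − 0.85) = 0.2100/0.6000 = 0.3500
Terminal stock prices: S_u = 159.5, S_d = 93.5
Terminal payoffs (K − S): max(-19.5, 0) = 0, max(46.5, 0) = 46.5
Node 0 (S = 110): V_0 = 1/1.06·[0.3500·0.0000 + 0.6500·46.5000] = 28.5142

$28.51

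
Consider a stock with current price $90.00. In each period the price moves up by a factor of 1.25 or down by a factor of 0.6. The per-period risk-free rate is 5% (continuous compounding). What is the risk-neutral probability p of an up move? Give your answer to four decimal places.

p = 0.6943

Risk-neutral probability p = (e^0.05 − 0.6)/(1.25 − 0.6) = 0.4513/0.6500 = 0.6943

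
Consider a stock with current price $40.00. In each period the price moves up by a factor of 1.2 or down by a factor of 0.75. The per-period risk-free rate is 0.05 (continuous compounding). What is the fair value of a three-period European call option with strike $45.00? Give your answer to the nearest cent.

Risk-neutral probability p = (e^0.05 − 0.75)/(1.2 − 0.75) = 0.3013/0.4500 = 0.6695
Terminal stock prices: S_uuu = 69.12, S_uud = 43.2, S_udd = 27, S_ddd = 16.88
Terminal payoffs (S − K): max(24.12, 0) = 24.12, max(-1.8, 0) = 0, max(-18, 0) = 0, max(-28.12, 0) = 0
Node uu (S = 57.6): V_uu = e^(−0.05)·[0.6695·24.1200 + 0.3305·0.0000] = 15.3606
Node ud (S = 36): V_ud = e^(−0.05)·[0.6695·0.0000 + 0.3305·0.0000] = 0.0000
Node dd (S = 22.5): V_dd = e^(−0.05)·[0.6695·0.0000 + 0.3305·0.0000] = 0.0000
Node u (S = 48): V_u = e^(−0.05)·[0.6695·15.3606 + 0.3305·0.0000] = 9.7822
Node d (S = 30): V_d = e^(−0.05)·[0.6695·0.0000 + 0.3305·0.0000] = 0.0000
Node 0 (S = 40): V_0 = e^(−0.05)·[0.6695·9.7822 + 0.3305·0.0000] = 6.2297

$6.23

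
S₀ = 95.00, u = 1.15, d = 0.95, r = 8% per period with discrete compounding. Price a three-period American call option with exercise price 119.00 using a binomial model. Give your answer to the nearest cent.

Risk-neutral probability p = (1 + 0.08 − 0.95)/(1.15 − 0.95) = 0.1300/0.2000 = 0.6500
Terminal stock prices: S_uuu = 144.5, S_uud = 119.4, S_udd = 98.6, S_ddd = 81.45
Terminal payoffs (S − K): max(25.48, 0) = 25.48, max(0.3556, 0) = 0.3556, max(-20.4, 0) = 0, max(-37.55, 0) = 0
Node uu (S = 125.6): continuation = 1/1.08·[0.6500·25.4831 + 0.3500·0.3556] = 15.4523; exercise value = 6.6375 ≤ continuation, so V_uu = 15.4523
Node ud (S = 103.8): continuation = 1/1.08·[0.6500·0.3556 + 0.3500·0.0000] = 0.2140; exercise value = 0.0000 ≤ continuation, so V_ud = 0.2140
Node dd (S = 85.74): continuation = 1/1.08·[0.6500·0.0000 + 0.3500·0.0000] = 0.0000; exercise value = 0.0000 ≤ continuation, so V_dd = 0.0000
Node u (S = 109.2): continuation = 1/1.08·[0.6500·15.4523 + 0.3500·0.2140] = 9.3694; exercise value = 0.0000 ≤ continuation, so V_u = 9.3694
Node d (S = 90.25): continuation = 1/1.08·[0.6500·0.2140 + 0.3500·0.0000] = 0.1288; exercise value = 0.0000 ≤ continuation, so V_d = 0.1288
Node 0 (S = 95): continuation = 1/1.08·[0.6500·9.3694 + 0.3500·0.1288] = 5.6807; exercise value = 0.0000 ≤ continuation, so V_0 = 5.6807

5.68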